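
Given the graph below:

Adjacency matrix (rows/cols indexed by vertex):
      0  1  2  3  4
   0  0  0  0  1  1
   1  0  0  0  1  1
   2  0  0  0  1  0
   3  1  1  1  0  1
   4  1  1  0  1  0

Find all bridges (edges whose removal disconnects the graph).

A bridge is an edge whose removal increases the number of connected components.
Bridges found: (2,3)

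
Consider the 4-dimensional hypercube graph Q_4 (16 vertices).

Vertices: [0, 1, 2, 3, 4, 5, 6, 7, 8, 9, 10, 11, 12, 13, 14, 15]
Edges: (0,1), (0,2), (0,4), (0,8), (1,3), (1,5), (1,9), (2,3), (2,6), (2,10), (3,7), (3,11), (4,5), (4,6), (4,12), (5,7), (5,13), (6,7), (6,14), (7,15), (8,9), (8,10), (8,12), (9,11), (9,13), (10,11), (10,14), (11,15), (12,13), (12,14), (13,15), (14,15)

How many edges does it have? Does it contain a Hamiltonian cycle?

Q_4 has 16 * 4 / 2 = 32 edges.
Q_4 (d >= 2) always has a Hamiltonian cycle: a 4-bit cyclic Gray code visits every vertex exactly once and returns to the start.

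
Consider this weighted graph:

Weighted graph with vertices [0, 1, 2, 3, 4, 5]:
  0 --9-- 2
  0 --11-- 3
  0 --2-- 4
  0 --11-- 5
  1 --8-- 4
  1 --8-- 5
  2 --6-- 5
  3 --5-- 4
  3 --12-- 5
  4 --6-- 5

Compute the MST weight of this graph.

Applying Kruskal's algorithm (sort edges by weight, add if no cycle):
  Add (0,4) w=2
  Add (3,4) w=5
  Add (2,5) w=6
  Add (4,5) w=6
  Add (1,4) w=8
  Skip (1,5) w=8 (creates cycle)
  Skip (0,2) w=9 (creates cycle)
  Skip (0,3) w=11 (creates cycle)
  Skip (0,5) w=11 (creates cycle)
  Skip (3,5) w=12 (creates cycle)
MST weight = 27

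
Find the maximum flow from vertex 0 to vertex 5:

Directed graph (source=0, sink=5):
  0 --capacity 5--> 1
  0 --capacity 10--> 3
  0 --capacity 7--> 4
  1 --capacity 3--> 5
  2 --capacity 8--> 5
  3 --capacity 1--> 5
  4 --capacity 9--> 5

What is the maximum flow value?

Computing max flow:
  Flow on (0->1): 3/5
  Flow on (0->3): 1/10
  Flow on (0->4): 7/7
  Flow on (1->5): 3/3
  Flow on (3->5): 1/1
  Flow on (4->5): 7/9
Maximum flow = 11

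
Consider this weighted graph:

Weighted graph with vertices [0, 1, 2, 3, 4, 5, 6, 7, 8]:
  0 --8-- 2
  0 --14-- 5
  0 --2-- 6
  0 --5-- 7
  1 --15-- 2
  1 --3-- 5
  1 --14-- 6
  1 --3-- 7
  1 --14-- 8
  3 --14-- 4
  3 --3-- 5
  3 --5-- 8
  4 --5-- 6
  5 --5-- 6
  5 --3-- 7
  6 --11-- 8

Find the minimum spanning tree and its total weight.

Applying Kruskal's algorithm (sort edges by weight, add if no cycle):
  Add (0,6) w=2
  Add (1,5) w=3
  Add (1,7) w=3
  Add (3,5) w=3
  Skip (5,7) w=3 (creates cycle)
  Add (0,7) w=5
  Add (3,8) w=5
  Add (4,6) w=5
  Skip (5,6) w=5 (creates cycle)
  Add (0,2) w=8
  Skip (6,8) w=11 (creates cycle)
  Skip (0,5) w=14 (creates cycle)
  Skip (1,6) w=14 (creates cycle)
  Skip (1,8) w=14 (creates cycle)
  Skip (3,4) w=14 (creates cycle)
  Skip (1,2) w=15 (creates cycle)
MST weight = 34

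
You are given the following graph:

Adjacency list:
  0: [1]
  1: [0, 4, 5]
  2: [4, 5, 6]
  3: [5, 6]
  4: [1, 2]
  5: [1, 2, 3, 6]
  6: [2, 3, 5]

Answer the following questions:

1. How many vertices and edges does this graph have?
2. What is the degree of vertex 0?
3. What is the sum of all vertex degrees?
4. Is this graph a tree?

Count: 7 vertices, 9 edges.
Vertex 0 has neighbors [1], degree = 1.
Handshaking lemma: 2 * 9 = 18.
A tree on 7 vertices has 6 edges. This graph has 9 edges (3 extra). Not a tree.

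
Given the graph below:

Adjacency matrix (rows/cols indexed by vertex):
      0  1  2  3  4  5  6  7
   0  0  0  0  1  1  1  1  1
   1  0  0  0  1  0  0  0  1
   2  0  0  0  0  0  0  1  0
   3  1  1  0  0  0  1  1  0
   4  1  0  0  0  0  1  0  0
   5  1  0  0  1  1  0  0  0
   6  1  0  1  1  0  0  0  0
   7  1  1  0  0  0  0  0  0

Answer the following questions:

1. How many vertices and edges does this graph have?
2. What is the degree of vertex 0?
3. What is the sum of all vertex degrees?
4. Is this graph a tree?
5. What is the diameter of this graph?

Count: 8 vertices, 11 edges.
Vertex 0 has neighbors [3, 4, 5, 6, 7], degree = 5.
Handshaking lemma: 2 * 11 = 22.
A tree on 8 vertices has 7 edges. This graph has 11 edges (4 extra). Not a tree.
Diameter (longest shortest path) = 3.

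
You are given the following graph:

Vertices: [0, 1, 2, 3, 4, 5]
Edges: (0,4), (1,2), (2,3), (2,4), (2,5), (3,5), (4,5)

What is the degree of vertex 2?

Vertex 2 has neighbors [1, 3, 4, 5], so deg(2) = 4.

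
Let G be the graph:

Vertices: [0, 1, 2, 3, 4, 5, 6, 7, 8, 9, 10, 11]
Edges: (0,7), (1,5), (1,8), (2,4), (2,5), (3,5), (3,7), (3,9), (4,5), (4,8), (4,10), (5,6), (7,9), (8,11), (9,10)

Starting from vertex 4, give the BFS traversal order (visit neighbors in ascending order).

BFS from vertex 4 (neighbors processed in ascending order):
Visit order: 4, 2, 5, 8, 10, 1, 3, 6, 11, 9, 7, 0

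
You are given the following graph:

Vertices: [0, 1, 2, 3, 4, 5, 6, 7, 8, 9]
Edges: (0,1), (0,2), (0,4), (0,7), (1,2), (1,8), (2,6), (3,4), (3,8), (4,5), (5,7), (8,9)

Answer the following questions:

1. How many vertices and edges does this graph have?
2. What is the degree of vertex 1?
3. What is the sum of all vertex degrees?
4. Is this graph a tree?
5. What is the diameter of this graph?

Count: 10 vertices, 12 edges.
Vertex 1 has neighbors [0, 2, 8], degree = 3.
Handshaking lemma: 2 * 12 = 24.
A tree on 10 vertices has 9 edges. This graph has 12 edges (3 extra). Not a tree.
Diameter (longest shortest path) = 4.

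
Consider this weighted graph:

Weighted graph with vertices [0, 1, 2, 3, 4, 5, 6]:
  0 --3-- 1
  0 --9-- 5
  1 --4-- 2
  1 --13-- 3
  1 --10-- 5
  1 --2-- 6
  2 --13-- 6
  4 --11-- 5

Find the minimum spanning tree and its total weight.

Applying Kruskal's algorithm (sort edges by weight, add if no cycle):
  Add (1,6) w=2
  Add (0,1) w=3
  Add (1,2) w=4
  Add (0,5) w=9
  Skip (1,5) w=10 (creates cycle)
  Add (4,5) w=11
  Add (1,3) w=13
  Skip (2,6) w=13 (creates cycle)
MST weight = 42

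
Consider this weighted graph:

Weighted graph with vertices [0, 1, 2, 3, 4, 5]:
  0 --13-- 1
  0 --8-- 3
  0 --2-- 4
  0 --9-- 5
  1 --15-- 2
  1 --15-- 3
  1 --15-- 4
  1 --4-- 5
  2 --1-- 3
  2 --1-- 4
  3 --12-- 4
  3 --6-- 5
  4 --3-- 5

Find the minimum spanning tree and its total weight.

Applying Kruskal's algorithm (sort edges by weight, add if no cycle):
  Add (2,3) w=1
  Add (2,4) w=1
  Add (0,4) w=2
  Add (4,5) w=3
  Add (1,5) w=4
  Skip (3,5) w=6 (creates cycle)
  Skip (0,3) w=8 (creates cycle)
  Skip (0,5) w=9 (creates cycle)
  Skip (3,4) w=12 (creates cycle)
  Skip (0,1) w=13 (creates cycle)
  Skip (1,4) w=15 (creates cycle)
  Skip (1,2) w=15 (creates cycle)
  Skip (1,3) w=15 (creates cycle)
MST weight = 11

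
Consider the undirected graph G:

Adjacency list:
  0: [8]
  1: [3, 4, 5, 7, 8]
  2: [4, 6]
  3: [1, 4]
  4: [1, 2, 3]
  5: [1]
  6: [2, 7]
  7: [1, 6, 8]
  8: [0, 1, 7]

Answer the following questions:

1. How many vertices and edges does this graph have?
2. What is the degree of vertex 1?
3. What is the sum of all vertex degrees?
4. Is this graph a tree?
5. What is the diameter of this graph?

Count: 9 vertices, 11 edges.
Vertex 1 has neighbors [3, 4, 5, 7, 8], degree = 5.
Handshaking lemma: 2 * 11 = 22.
A tree on 9 vertices has 8 edges. This graph has 11 edges (3 extra). Not a tree.
Diameter (longest shortest path) = 4.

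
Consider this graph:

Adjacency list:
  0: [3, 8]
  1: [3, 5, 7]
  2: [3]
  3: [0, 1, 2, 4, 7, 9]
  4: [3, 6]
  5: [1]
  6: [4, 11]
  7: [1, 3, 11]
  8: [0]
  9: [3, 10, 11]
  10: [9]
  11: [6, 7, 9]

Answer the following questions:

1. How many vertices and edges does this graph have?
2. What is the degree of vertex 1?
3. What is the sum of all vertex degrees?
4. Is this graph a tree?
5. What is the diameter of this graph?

Count: 12 vertices, 14 edges.
Vertex 1 has neighbors [3, 5, 7], degree = 3.
Handshaking lemma: 2 * 14 = 28.
A tree on 12 vertices has 11 edges. This graph has 14 edges (3 extra). Not a tree.
Diameter (longest shortest path) = 4.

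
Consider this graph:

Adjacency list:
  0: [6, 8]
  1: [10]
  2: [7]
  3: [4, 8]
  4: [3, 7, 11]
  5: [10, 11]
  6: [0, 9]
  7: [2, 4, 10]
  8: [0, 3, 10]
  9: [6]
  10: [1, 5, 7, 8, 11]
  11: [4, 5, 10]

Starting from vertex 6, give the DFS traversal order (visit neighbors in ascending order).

DFS from vertex 6 (neighbors processed in ascending order):
Visit order: 6, 0, 8, 3, 4, 7, 2, 10, 1, 5, 11, 9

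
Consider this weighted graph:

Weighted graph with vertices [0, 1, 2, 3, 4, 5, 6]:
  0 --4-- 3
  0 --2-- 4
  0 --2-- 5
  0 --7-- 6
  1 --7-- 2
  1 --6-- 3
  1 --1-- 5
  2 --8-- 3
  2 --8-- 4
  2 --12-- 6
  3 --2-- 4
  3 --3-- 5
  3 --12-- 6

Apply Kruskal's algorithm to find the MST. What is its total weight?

Applying Kruskal's algorithm (sort edges by weight, add if no cycle):
  Add (1,5) w=1
  Add (0,4) w=2
  Add (0,5) w=2
  Add (3,4) w=2
  Skip (3,5) w=3 (creates cycle)
  Skip (0,3) w=4 (creates cycle)
  Skip (1,3) w=6 (creates cycle)
  Add (0,6) w=7
  Add (1,2) w=7
  Skip (2,3) w=8 (creates cycle)
  Skip (2,4) w=8 (creates cycle)
  Skip (2,6) w=12 (creates cycle)
  Skip (3,6) w=12 (creates cycle)
MST weight = 21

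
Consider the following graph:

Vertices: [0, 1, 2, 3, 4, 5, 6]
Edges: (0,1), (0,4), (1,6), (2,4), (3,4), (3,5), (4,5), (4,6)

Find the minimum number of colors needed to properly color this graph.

The graph has a maximum clique of size 3 (lower bound on chromatic number).
A valid 3-coloring: {0: 1, 1: 0, 2: 1, 3: 1, 4: 0, 5: 2, 6: 1}.
Chromatic number = 3.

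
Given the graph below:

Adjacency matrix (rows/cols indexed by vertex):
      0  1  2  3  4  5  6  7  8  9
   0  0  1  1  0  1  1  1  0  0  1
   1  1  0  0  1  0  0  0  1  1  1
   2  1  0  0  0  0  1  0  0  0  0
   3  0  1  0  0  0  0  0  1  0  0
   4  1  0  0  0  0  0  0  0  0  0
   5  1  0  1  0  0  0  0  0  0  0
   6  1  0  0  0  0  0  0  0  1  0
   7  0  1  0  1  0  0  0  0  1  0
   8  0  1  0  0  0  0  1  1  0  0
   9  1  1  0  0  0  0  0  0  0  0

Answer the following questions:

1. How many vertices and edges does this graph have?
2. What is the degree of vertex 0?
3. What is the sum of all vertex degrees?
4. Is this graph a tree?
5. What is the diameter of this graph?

Count: 10 vertices, 14 edges.
Vertex 0 has neighbors [1, 2, 4, 5, 6, 9], degree = 6.
Handshaking lemma: 2 * 14 = 28.
A tree on 10 vertices has 9 edges. This graph has 14 edges (5 extra). Not a tree.
Diameter (longest shortest path) = 3.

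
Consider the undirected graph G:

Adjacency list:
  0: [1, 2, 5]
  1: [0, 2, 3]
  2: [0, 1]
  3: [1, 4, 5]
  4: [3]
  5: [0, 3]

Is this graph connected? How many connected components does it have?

Checking connectivity: the graph has 1 connected component(s).
All vertices are reachable from each other. The graph IS connected.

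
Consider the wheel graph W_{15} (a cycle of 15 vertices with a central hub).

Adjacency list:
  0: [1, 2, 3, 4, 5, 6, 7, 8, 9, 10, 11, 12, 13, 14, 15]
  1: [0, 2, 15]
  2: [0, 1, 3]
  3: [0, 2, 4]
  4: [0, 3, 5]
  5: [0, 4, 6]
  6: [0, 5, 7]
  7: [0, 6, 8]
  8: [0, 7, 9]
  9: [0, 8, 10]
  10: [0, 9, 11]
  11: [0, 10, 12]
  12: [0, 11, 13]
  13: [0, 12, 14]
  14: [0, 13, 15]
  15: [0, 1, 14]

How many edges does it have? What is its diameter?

Wheel graph W_{15}: 15 cycle edges + 15 spoke edges = 30 edges.
The hub is distance 1 from all cycle vertices. Max distance between cycle vertices through hub is 2.
Diameter = 2.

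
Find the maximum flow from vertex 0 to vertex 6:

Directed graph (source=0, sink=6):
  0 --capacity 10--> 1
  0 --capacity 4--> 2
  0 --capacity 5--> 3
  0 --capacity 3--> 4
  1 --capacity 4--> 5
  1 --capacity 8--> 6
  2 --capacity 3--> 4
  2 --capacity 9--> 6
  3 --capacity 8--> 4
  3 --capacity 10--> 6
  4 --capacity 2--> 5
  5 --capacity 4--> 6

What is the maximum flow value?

Computing max flow:
  Flow on (0->1): 10/10
  Flow on (0->2): 4/4
  Flow on (0->3): 5/5
  Flow on (0->4): 2/3
  Flow on (1->5): 2/4
  Flow on (1->6): 8/8
  Flow on (2->6): 4/9
  Flow on (3->6): 5/10
  Flow on (4->5): 2/2
  Flow on (5->6): 4/4
Maximum flow = 21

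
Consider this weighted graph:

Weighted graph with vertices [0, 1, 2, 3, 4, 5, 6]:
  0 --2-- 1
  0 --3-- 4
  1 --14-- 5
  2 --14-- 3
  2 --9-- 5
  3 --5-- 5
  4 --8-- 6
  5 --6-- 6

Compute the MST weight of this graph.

Applying Kruskal's algorithm (sort edges by weight, add if no cycle):
  Add (0,1) w=2
  Add (0,4) w=3
  Add (3,5) w=5
  Add (5,6) w=6
  Add (4,6) w=8
  Add (2,5) w=9
  Skip (1,5) w=14 (creates cycle)
  Skip (2,3) w=14 (creates cycle)
MST weight = 33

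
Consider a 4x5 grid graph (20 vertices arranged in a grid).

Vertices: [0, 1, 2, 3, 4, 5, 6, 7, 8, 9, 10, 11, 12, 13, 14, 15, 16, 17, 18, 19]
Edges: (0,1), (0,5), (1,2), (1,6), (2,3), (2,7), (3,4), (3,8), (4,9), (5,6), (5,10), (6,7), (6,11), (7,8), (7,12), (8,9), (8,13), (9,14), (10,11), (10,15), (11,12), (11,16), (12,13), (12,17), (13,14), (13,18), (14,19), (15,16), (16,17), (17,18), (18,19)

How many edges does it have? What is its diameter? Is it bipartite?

A 4x5 grid has 15 vertical edges and 16 horizontal edges.
Total edges = 15 + 16 = 31.
Diameter = (4-1) + (5-1) = 7 (corner to opposite corner).
Grid graphs are bipartite (checkerboard coloring).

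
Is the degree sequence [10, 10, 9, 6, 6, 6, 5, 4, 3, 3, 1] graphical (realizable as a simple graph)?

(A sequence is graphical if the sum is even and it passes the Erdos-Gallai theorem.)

Sum of degrees = 63. Sum is odd, so the sequence is NOT graphical.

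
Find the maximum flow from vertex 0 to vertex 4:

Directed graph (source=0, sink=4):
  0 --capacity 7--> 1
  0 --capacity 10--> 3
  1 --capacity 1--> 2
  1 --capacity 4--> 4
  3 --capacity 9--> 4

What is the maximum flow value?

Computing max flow:
  Flow on (0->1): 4/7
  Flow on (0->3): 9/10
  Flow on (1->4): 4/4
  Flow on (3->4): 9/9
Maximum flow = 13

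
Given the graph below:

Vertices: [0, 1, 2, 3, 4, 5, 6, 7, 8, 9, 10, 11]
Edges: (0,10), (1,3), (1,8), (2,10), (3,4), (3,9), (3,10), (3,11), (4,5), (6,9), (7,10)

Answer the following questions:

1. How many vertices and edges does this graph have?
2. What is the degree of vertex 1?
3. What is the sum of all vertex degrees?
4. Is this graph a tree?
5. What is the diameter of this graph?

Count: 12 vertices, 11 edges.
Vertex 1 has neighbors [3, 8], degree = 2.
Handshaking lemma: 2 * 11 = 22.
A graph is a tree iff it is connected and has exactly n-1 edges. This graph is connected (all 12 vertices in one component) and has 12-1 = 11 edges. It is a tree.
Diameter (longest shortest path) = 4.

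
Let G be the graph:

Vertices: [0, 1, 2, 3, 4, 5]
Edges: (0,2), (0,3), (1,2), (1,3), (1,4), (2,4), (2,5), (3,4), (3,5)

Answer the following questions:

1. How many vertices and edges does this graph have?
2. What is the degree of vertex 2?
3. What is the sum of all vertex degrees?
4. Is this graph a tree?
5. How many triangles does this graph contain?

Count: 6 vertices, 9 edges.
Vertex 2 has neighbors [0, 1, 4, 5], degree = 4.
Handshaking lemma: 2 * 9 = 18.
A tree on 6 vertices has 5 edges. This graph has 9 edges (4 extra). Not a tree.
Number of triangles = 2.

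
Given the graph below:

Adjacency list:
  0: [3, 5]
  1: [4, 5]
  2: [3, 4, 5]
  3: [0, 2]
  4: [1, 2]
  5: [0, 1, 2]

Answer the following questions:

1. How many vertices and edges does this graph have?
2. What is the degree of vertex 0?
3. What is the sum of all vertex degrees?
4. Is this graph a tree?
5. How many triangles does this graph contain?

Count: 6 vertices, 7 edges.
Vertex 0 has neighbors [3, 5], degree = 2.
Handshaking lemma: 2 * 7 = 14.
A tree on 6 vertices has 5 edges. This graph has 7 edges (2 extra). Not a tree.
Number of triangles = 0.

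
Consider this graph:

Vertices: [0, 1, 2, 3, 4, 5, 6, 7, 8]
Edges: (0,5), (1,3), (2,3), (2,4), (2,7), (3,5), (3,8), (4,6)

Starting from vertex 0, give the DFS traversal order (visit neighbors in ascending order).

DFS from vertex 0 (neighbors processed in ascending order):
Visit order: 0, 5, 3, 1, 2, 4, 6, 7, 8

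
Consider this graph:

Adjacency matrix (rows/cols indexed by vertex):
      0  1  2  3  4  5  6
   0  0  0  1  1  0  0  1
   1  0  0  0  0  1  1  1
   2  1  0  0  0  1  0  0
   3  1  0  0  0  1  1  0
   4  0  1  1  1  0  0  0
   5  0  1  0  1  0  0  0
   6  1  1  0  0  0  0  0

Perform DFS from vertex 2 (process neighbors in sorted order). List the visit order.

DFS from vertex 2 (neighbors processed in ascending order):
Visit order: 2, 0, 3, 4, 1, 5, 6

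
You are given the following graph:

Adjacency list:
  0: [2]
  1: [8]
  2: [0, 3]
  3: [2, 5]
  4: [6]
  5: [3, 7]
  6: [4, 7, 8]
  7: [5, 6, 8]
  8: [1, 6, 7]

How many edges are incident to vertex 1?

Vertex 1 has neighbors [8], so deg(1) = 1.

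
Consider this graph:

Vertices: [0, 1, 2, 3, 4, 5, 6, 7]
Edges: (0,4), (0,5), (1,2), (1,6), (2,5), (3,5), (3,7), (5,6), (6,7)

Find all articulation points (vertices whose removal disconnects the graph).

An articulation point is a vertex whose removal disconnects the graph.
Articulation points: [0, 5]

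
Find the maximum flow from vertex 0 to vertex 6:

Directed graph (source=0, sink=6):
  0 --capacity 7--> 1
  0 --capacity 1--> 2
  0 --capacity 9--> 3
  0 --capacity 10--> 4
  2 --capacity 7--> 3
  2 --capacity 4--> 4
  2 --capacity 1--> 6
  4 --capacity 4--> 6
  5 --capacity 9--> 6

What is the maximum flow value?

Computing max flow:
  Flow on (0->2): 1/1
  Flow on (0->4): 4/10
  Flow on (2->6): 1/1
  Flow on (4->6): 4/4
Maximum flow = 5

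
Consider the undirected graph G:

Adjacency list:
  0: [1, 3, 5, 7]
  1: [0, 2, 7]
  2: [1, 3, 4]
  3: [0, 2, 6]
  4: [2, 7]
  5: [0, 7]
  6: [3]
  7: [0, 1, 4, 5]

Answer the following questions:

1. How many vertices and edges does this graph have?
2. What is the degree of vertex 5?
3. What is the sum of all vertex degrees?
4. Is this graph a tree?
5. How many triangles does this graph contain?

Count: 8 vertices, 11 edges.
Vertex 5 has neighbors [0, 7], degree = 2.
Handshaking lemma: 2 * 11 = 22.
A tree on 8 vertices has 7 edges. This graph has 11 edges (4 extra). Not a tree.
Number of triangles = 2.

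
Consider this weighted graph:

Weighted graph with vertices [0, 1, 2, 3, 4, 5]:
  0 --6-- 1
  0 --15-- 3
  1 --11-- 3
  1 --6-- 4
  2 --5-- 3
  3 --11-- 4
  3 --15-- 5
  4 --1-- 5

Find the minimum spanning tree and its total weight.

Applying Kruskal's algorithm (sort edges by weight, add if no cycle):
  Add (4,5) w=1
  Add (2,3) w=5
  Add (0,1) w=6
  Add (1,4) w=6
  Add (1,3) w=11
  Skip (3,4) w=11 (creates cycle)
  Skip (0,3) w=15 (creates cycle)
  Skip (3,5) w=15 (creates cycle)
MST weight = 29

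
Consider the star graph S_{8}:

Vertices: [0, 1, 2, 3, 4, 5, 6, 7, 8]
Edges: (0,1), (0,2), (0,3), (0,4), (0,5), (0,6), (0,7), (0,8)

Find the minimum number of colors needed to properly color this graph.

S_{8} has one hub adjacent to 8 leaves; leaves are pairwise non-adjacent.
Color the hub 0 and every leaf 1.
Chromatic number = 2.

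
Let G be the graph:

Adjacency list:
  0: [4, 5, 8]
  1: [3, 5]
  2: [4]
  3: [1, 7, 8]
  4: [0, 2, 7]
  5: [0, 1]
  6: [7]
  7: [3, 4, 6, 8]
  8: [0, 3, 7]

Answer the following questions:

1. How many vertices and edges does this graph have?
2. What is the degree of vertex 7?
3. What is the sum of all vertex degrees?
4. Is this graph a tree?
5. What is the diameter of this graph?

Count: 9 vertices, 11 edges.
Vertex 7 has neighbors [3, 4, 6, 8], degree = 4.
Handshaking lemma: 2 * 11 = 22.
A tree on 9 vertices has 8 edges. This graph has 11 edges (3 extra). Not a tree.
Diameter (longest shortest path) = 4.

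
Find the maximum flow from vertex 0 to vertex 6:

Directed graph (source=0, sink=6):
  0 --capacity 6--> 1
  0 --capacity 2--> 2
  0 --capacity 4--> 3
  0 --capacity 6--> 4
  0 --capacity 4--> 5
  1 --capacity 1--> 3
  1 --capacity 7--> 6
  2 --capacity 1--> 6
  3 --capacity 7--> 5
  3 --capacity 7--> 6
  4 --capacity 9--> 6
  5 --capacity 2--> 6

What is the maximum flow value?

Computing max flow:
  Flow on (0->1): 6/6
  Flow on (0->2): 1/2
  Flow on (0->3): 4/4
  Flow on (0->4): 6/6
  Flow on (0->5): 2/4
  Flow on (1->6): 6/7
  Flow on (2->6): 1/1
  Flow on (3->6): 4/7
  Flow on (4->6): 6/9
  Flow on (5->6): 2/2
Maximum flow = 19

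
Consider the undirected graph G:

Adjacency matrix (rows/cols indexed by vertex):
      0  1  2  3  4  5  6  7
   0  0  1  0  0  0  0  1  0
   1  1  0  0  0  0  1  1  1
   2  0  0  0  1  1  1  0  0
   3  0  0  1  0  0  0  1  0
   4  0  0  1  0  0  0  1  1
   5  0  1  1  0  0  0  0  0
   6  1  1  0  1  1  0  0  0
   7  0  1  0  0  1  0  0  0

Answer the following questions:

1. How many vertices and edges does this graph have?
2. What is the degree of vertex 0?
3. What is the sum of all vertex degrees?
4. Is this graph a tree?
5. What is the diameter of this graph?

Count: 8 vertices, 11 edges.
Vertex 0 has neighbors [1, 6], degree = 2.
Handshaking lemma: 2 * 11 = 22.
A tree on 8 vertices has 7 edges. This graph has 11 edges (4 extra). Not a tree.
Diameter (longest shortest path) = 3.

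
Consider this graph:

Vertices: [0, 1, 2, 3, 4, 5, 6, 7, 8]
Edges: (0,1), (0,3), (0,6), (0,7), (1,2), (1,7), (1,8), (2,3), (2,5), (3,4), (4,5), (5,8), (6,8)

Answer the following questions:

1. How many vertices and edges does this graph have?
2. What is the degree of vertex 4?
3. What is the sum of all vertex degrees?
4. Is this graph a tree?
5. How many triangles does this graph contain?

Count: 9 vertices, 13 edges.
Vertex 4 has neighbors [3, 5], degree = 2.
Handshaking lemma: 2 * 13 = 26.
A tree on 9 vertices has 8 edges. This graph has 13 edges (5 extra). Not a tree.
Number of triangles = 1.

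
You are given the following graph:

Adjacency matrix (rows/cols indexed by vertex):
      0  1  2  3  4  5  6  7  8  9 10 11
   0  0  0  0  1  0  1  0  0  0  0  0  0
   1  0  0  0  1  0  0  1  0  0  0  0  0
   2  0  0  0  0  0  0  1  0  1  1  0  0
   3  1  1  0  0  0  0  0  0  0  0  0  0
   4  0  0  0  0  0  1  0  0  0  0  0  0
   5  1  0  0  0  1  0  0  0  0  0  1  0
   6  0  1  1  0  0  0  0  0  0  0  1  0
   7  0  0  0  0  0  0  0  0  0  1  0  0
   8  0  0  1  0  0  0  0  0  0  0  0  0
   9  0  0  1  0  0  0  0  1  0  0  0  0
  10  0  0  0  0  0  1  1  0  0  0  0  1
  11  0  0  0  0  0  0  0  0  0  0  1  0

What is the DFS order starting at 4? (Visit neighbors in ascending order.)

DFS from vertex 4 (neighbors processed in ascending order):
Visit order: 4, 5, 0, 3, 1, 6, 2, 8, 9, 7, 10, 11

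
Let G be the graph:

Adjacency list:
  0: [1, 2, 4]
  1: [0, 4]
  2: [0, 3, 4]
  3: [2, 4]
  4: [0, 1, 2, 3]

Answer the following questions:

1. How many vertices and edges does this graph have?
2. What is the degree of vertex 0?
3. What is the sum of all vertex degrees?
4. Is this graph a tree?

Count: 5 vertices, 7 edges.
Vertex 0 has neighbors [1, 2, 4], degree = 3.
Handshaking lemma: 2 * 7 = 14.
A tree on 5 vertices has 4 edges. This graph has 7 edges (3 extra). Not a tree.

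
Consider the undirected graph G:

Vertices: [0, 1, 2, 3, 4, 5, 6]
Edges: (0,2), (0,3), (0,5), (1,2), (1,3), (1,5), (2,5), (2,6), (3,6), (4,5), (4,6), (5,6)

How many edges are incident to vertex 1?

Vertex 1 has neighbors [2, 3, 5], so deg(1) = 3.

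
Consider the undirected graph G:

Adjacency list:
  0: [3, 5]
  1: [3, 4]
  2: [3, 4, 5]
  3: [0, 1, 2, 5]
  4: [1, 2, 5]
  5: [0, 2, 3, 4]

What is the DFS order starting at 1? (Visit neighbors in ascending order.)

DFS from vertex 1 (neighbors processed in ascending order):
Visit order: 1, 3, 0, 5, 2, 4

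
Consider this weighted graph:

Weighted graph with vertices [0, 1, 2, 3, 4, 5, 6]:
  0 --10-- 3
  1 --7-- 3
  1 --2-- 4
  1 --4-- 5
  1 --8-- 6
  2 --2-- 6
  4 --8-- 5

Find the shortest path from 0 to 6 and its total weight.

Using Dijkstra's algorithm from vertex 0:
Shortest path: 0 -> 3 -> 1 -> 6
Total weight: 10 + 7 + 8 = 25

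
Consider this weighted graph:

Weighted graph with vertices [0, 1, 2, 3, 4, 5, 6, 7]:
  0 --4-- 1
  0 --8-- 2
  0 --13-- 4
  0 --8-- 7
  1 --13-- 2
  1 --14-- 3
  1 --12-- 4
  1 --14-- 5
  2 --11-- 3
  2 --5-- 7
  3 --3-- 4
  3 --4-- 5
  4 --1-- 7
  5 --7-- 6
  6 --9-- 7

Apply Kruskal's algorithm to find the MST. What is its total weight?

Applying Kruskal's algorithm (sort edges by weight, add if no cycle):
  Add (4,7) w=1
  Add (3,4) w=3
  Add (0,1) w=4
  Add (3,5) w=4
  Add (2,7) w=5
  Add (5,6) w=7
  Add (0,7) w=8
  Skip (0,2) w=8 (creates cycle)
  Skip (6,7) w=9 (creates cycle)
  Skip (2,3) w=11 (creates cycle)
  Skip (1,4) w=12 (creates cycle)
  Skip (0,4) w=13 (creates cycle)
  Skip (1,2) w=13 (creates cycle)
  Skip (1,3) w=14 (creates cycle)
  Skip (1,5) w=14 (creates cycle)
MST weight = 32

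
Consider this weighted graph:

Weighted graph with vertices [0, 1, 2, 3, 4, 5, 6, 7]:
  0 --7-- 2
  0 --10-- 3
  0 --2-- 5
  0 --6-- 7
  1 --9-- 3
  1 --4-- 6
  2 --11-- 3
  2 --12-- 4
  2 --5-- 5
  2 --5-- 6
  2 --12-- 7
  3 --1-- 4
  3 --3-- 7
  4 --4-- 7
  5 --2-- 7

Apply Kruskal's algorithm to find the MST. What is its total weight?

Applying Kruskal's algorithm (sort edges by weight, add if no cycle):
  Add (3,4) w=1
  Add (0,5) w=2
  Add (5,7) w=2
  Add (3,7) w=3
  Add (1,6) w=4
  Skip (4,7) w=4 (creates cycle)
  Add (2,5) w=5
  Add (2,6) w=5
  Skip (0,7) w=6 (creates cycle)
  Skip (0,2) w=7 (creates cycle)
  Skip (1,3) w=9 (creates cycle)
  Skip (0,3) w=10 (creates cycle)
  Skip (2,3) w=11 (creates cycle)
  Skip (2,7) w=12 (creates cycle)
  Skip (2,4) w=12 (creates cycle)
MST weight = 22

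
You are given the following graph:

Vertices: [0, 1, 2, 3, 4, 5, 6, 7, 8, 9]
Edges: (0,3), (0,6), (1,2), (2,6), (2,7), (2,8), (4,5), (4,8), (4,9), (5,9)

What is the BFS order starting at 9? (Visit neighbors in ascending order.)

BFS from vertex 9 (neighbors processed in ascending order):
Visit order: 9, 4, 5, 8, 2, 1, 6, 7, 0, 3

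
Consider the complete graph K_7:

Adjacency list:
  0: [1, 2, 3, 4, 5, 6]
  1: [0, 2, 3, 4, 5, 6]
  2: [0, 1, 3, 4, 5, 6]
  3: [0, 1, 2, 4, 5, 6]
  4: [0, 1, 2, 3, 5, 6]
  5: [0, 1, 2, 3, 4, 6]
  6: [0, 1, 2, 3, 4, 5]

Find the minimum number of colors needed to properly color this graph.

In K_7, every vertex is adjacent to every other vertex.
Each vertex needs a unique color.
Chromatic number = 7.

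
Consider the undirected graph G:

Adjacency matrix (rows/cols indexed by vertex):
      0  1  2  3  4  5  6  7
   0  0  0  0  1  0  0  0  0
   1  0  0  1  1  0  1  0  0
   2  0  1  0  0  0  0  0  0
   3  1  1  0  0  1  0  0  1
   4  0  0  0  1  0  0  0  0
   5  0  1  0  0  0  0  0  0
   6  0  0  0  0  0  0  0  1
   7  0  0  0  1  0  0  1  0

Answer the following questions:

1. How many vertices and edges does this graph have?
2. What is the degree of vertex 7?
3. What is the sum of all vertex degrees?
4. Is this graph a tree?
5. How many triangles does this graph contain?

Count: 8 vertices, 7 edges.
Vertex 7 has neighbors [3, 6], degree = 2.
Handshaking lemma: 2 * 7 = 14.
A graph is a tree iff it is connected and has exactly n-1 edges. This graph is connected (all 8 vertices in one component) and has 8-1 = 7 edges. It is a tree.
Number of triangles = 0.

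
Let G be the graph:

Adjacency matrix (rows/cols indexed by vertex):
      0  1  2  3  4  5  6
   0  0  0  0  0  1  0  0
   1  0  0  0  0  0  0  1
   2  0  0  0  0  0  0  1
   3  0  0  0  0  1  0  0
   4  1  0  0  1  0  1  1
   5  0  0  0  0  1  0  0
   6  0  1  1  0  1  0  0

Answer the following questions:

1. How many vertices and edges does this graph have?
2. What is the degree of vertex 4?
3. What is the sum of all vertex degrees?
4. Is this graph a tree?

Count: 7 vertices, 6 edges.
Vertex 4 has neighbors [0, 3, 5, 6], degree = 4.
Handshaking lemma: 2 * 6 = 12.
A graph is a tree iff it is connected and has exactly n-1 edges. This graph is connected (all 7 vertices in one component) and has 7-1 = 6 edges. It is a tree.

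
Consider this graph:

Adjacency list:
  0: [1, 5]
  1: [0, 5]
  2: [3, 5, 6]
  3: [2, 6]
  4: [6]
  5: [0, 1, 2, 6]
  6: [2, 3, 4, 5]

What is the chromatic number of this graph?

The graph has a maximum clique of size 3 (lower bound on chromatic number).
A valid 3-coloring: {0: 1, 1: 2, 2: 2, 3: 0, 4: 0, 5: 0, 6: 1}.
Chromatic number = 3.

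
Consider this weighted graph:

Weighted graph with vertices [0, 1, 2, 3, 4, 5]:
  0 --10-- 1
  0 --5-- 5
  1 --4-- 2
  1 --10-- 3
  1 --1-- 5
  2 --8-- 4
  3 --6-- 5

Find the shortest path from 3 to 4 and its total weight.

Using Dijkstra's algorithm from vertex 3:
Shortest path: 3 -> 5 -> 1 -> 2 -> 4
Total weight: 6 + 1 + 4 + 8 = 19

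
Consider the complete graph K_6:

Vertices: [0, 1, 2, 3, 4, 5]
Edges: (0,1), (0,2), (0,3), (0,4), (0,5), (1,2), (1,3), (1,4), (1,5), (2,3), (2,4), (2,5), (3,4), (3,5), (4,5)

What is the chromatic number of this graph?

In K_6, every vertex is adjacent to every other vertex.
Each vertex needs a unique color.
Chromatic number = 6.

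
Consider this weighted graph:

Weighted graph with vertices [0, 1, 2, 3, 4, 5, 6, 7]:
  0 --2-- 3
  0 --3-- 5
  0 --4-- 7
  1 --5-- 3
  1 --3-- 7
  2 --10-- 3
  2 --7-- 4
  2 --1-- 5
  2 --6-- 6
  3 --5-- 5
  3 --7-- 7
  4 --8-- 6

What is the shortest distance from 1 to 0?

Using Dijkstra's algorithm from vertex 1:
Shortest path: 1 -> 7 -> 0
Total weight: 3 + 4 = 7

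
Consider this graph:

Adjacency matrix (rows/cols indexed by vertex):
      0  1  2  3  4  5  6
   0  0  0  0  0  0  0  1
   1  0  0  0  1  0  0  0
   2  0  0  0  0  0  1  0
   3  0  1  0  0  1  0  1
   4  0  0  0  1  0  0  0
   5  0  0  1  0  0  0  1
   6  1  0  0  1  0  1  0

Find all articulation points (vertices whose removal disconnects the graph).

An articulation point is a vertex whose removal disconnects the graph.
Articulation points: [3, 5, 6]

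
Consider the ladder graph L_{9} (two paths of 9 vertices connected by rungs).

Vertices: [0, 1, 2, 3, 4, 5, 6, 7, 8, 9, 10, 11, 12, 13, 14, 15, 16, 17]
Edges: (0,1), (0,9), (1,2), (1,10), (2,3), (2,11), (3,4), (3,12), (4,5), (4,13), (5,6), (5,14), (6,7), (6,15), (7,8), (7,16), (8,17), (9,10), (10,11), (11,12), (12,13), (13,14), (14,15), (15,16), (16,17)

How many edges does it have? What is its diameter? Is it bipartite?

Ladder graph L_{9}: 9 rungs + 2 * (9-1) path edges = 9 + 16 = 25 edges.
Diameter = 9.
Ladder graphs are bipartite (alternating coloring along each path).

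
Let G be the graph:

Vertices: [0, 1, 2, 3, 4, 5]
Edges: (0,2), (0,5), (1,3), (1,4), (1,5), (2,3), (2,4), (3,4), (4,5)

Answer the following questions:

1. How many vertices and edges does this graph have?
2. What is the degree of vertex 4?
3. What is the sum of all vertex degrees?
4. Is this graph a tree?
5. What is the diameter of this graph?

Count: 6 vertices, 9 edges.
Vertex 4 has neighbors [1, 2, 3, 5], degree = 4.
Handshaking lemma: 2 * 9 = 18.
A tree on 6 vertices has 5 edges. This graph has 9 edges (4 extra). Not a tree.
Diameter (longest shortest path) = 2.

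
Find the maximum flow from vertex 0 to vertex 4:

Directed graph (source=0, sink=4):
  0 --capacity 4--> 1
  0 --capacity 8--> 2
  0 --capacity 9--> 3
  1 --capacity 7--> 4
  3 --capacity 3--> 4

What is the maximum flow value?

Computing max flow:
  Flow on (0->1): 4/4
  Flow on (0->3): 3/9
  Flow on (1->4): 4/7
  Flow on (3->4): 3/3
Maximum flow = 7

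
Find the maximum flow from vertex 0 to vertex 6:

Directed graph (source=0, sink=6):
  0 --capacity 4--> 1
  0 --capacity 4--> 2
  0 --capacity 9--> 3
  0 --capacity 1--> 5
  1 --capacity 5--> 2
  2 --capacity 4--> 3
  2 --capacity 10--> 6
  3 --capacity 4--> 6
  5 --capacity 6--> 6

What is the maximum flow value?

Computing max flow:
  Flow on (0->1): 4/4
  Flow on (0->2): 4/4
  Flow on (0->3): 4/9
  Flow on (0->5): 1/1
  Flow on (1->2): 4/5
  Flow on (2->6): 8/10
  Flow on (3->6): 4/4
  Flow on (5->6): 1/6
Maximum flow = 13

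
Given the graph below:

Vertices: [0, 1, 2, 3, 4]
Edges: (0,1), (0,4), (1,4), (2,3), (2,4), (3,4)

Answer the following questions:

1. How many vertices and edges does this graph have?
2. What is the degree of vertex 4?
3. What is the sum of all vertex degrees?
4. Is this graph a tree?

Count: 5 vertices, 6 edges.
Vertex 4 has neighbors [0, 1, 2, 3], degree = 4.
Handshaking lemma: 2 * 6 = 12.
A tree on 5 vertices has 4 edges. This graph has 6 edges (2 extra). Not a tree.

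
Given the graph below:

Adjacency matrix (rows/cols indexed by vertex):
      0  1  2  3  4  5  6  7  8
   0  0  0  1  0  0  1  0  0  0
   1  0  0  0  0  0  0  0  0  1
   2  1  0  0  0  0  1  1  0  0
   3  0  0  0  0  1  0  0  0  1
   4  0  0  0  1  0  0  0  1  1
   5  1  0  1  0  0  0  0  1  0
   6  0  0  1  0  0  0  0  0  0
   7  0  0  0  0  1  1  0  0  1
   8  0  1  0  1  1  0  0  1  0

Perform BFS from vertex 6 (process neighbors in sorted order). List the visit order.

BFS from vertex 6 (neighbors processed in ascending order):
Visit order: 6, 2, 0, 5, 7, 4, 8, 3, 1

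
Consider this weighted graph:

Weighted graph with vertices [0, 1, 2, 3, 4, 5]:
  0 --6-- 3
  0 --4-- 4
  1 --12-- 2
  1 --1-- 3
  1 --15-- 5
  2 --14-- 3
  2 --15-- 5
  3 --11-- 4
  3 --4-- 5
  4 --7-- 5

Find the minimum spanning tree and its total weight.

Applying Kruskal's algorithm (sort edges by weight, add if no cycle):
  Add (1,3) w=1
  Add (0,4) w=4
  Add (3,5) w=4
  Add (0,3) w=6
  Skip (4,5) w=7 (creates cycle)
  Skip (3,4) w=11 (creates cycle)
  Add (1,2) w=12
  Skip (2,3) w=14 (creates cycle)
  Skip (1,5) w=15 (creates cycle)
  Skip (2,5) w=15 (creates cycle)
MST weight = 27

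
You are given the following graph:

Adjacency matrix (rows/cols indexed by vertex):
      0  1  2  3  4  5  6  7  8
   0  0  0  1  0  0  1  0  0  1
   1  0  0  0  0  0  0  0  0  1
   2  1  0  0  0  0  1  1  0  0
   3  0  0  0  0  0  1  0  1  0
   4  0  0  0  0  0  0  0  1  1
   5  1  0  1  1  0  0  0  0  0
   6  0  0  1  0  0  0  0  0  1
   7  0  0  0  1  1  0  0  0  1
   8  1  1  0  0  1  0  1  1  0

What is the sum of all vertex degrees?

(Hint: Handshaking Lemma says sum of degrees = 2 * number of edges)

Count edges: 12 edges.
By Handshaking Lemma: sum of degrees = 2 * 12 = 24.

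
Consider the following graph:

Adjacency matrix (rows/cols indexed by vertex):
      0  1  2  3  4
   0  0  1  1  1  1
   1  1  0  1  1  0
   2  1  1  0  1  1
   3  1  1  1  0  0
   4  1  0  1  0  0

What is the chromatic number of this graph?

The graph has a maximum clique of size 4 (lower bound on chromatic number).
A valid 4-coloring: {0: 0, 1: 2, 2: 1, 3: 3, 4: 2}.
Chromatic number = 4.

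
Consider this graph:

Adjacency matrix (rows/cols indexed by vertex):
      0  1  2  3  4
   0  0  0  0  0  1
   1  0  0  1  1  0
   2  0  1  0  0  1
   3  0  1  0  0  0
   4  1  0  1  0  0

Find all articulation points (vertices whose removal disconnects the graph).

An articulation point is a vertex whose removal disconnects the graph.
Articulation points: [1, 2, 4]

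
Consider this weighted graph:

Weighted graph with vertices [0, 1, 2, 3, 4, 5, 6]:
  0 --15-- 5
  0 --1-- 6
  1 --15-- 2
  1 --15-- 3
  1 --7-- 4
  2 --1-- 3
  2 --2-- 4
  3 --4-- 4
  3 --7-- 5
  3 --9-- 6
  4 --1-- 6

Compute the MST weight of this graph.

Applying Kruskal's algorithm (sort edges by weight, add if no cycle):
  Add (0,6) w=1
  Add (2,3) w=1
  Add (4,6) w=1
  Add (2,4) w=2
  Skip (3,4) w=4 (creates cycle)
  Add (1,4) w=7
  Add (3,5) w=7
  Skip (3,6) w=9 (creates cycle)
  Skip (0,5) w=15 (creates cycle)
  Skip (1,2) w=15 (creates cycle)
  Skip (1,3) w=15 (creates cycle)
MST weight = 19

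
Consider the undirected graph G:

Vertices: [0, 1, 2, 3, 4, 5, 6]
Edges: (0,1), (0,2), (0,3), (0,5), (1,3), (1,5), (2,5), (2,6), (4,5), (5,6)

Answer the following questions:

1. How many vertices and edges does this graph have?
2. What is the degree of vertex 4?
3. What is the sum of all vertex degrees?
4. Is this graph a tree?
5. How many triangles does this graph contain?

Count: 7 vertices, 10 edges.
Vertex 4 has neighbors [5], degree = 1.
Handshaking lemma: 2 * 10 = 20.
A tree on 7 vertices has 6 edges. This graph has 10 edges (4 extra). Not a tree.
Number of triangles = 4.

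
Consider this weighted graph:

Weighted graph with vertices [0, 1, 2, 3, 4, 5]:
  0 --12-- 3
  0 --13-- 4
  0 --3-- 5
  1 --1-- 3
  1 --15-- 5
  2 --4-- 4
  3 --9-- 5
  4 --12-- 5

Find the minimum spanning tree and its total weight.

Applying Kruskal's algorithm (sort edges by weight, add if no cycle):
  Add (1,3) w=1
  Add (0,5) w=3
  Add (2,4) w=4
  Add (3,5) w=9
  Skip (0,3) w=12 (creates cycle)
  Add (4,5) w=12
  Skip (0,4) w=13 (creates cycle)
  Skip (1,5) w=15 (creates cycle)
MST weight = 29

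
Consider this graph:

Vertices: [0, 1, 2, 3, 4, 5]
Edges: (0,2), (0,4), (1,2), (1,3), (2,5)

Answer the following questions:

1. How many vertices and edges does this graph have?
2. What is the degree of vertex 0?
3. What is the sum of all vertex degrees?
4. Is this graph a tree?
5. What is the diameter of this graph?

Count: 6 vertices, 5 edges.
Vertex 0 has neighbors [2, 4], degree = 2.
Handshaking lemma: 2 * 5 = 10.
A graph is a tree iff it is connected and has exactly n-1 edges. This graph is connected (all 6 vertices in one component) and has 6-1 = 5 edges. It is a tree.
Diameter (longest shortest path) = 4.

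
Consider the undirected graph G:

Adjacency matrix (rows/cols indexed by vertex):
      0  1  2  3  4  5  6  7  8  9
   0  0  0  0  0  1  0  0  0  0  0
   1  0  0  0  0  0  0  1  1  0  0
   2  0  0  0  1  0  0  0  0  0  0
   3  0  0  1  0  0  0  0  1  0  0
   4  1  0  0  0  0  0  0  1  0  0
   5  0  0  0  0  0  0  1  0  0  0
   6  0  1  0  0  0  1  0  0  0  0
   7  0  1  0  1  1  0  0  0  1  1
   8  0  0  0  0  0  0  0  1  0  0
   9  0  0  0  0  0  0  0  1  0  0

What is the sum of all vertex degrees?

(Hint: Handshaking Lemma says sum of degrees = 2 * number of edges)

Count edges: 9 edges.
By Handshaking Lemma: sum of degrees = 2 * 9 = 18.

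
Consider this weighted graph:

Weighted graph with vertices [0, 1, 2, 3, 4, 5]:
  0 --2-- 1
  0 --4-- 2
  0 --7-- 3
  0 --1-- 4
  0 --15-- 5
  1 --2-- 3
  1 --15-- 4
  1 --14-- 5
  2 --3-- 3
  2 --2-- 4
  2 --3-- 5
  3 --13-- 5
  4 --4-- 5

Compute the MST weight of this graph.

Applying Kruskal's algorithm (sort edges by weight, add if no cycle):
  Add (0,4) w=1
  Add (0,1) w=2
  Add (1,3) w=2
  Add (2,4) w=2
  Add (2,5) w=3
  Skip (2,3) w=3 (creates cycle)
  Skip (0,2) w=4 (creates cycle)
  Skip (4,5) w=4 (creates cycle)
  Skip (0,3) w=7 (creates cycle)
  Skip (3,5) w=13 (creates cycle)
  Skip (1,5) w=14 (creates cycle)
  Skip (0,5) w=15 (creates cycle)
  Skip (1,4) w=15 (creates cycle)
MST weight = 10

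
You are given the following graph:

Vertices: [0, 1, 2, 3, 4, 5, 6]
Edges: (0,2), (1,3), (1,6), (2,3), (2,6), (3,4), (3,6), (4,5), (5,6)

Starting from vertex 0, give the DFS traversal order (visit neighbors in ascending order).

DFS from vertex 0 (neighbors processed in ascending order):
Visit order: 0, 2, 3, 1, 6, 5, 4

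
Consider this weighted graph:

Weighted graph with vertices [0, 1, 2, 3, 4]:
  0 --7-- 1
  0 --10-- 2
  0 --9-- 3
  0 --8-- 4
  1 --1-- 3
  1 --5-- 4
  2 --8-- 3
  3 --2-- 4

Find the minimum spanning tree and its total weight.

Applying Kruskal's algorithm (sort edges by weight, add if no cycle):
  Add (1,3) w=1
  Add (3,4) w=2
  Skip (1,4) w=5 (creates cycle)
  Add (0,1) w=7
  Skip (0,4) w=8 (creates cycle)
  Add (2,3) w=8
  Skip (0,3) w=9 (creates cycle)
  Skip (0,2) w=10 (creates cycle)
MST weight = 18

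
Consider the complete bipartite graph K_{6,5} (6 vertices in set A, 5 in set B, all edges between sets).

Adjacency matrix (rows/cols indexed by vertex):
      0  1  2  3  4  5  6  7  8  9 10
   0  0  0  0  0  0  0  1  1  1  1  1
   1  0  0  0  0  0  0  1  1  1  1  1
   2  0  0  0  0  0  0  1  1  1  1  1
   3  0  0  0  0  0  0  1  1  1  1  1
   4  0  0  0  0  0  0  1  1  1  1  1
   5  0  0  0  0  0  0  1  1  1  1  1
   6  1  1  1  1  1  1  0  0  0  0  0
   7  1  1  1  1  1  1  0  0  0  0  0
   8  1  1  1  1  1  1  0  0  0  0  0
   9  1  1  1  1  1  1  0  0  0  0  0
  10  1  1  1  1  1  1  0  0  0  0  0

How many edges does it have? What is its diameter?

K_{6,5} has 6 * 5 = 30 edges.
Any vertex reaches any opposite-side vertex in 1 step; same-side vertices reach in 2 steps via any opposite-side vertex.
Diameter = 2.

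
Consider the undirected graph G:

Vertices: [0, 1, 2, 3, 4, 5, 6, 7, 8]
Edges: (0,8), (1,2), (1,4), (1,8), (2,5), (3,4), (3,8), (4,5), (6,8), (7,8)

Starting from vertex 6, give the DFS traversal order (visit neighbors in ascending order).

DFS from vertex 6 (neighbors processed in ascending order):
Visit order: 6, 8, 0, 1, 2, 5, 4, 3, 7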